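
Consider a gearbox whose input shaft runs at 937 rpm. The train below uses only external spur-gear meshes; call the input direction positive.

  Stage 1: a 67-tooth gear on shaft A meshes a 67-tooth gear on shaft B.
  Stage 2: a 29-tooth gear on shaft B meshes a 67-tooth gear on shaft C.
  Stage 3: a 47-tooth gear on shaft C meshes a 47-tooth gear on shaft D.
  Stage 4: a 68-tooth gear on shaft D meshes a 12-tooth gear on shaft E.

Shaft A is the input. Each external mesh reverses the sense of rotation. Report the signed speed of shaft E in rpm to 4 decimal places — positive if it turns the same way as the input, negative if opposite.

+2298.2139 rpm (same as input, |ω| = 2298.2139 rpm)

Stage 1 [67T→67T]: ω = 937.0000×67/67 = 937.0000 rpm, dir flips to −; running = −937.0000
Stage 2 [29T→67T]: ω = 937.0000×29/67 = 405.5672 rpm, dir flips to +; running = +405.5672
Stage 3 [47T→47T]: ω = 405.5672×47/47 = 405.5672 rpm, dir flips to −; running = −405.5672
Stage 4 [68T→12T]: ω = 405.5672×68/12 = 2298.2139 rpm, dir flips to +; running = +2298.2139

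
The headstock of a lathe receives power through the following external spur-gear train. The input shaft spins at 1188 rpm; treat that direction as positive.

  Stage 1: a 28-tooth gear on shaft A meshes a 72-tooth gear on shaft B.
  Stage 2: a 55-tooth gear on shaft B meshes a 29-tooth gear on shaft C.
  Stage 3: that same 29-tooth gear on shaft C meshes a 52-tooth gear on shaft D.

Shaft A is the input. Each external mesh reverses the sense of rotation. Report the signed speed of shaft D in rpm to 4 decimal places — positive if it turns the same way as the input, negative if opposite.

Stage 1 [28T→72T]: ω = 1188.0000×28/72 = 462.0000 rpm, dir flips to −; running = −462.0000
Stage 2 [55T→29T]: ω = 462.0000×55/29 = 876.2069 rpm, dir flips to +; running = +876.2069
Stage 3 [29T→52T]: ω = 876.2069×29/52 = 488.6538 rpm, dir flips to −; running = −488.6538

-488.6538 rpm (opposite to input, |ω| = 488.6538 rpm)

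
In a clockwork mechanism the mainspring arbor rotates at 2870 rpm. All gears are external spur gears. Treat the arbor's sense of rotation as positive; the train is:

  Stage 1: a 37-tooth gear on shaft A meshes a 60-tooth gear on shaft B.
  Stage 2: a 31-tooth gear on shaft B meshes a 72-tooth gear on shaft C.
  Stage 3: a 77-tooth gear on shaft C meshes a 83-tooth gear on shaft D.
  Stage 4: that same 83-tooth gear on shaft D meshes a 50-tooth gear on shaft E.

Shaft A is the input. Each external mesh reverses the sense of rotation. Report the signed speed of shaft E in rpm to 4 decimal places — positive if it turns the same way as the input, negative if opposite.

Stage 1 [37T→60T]: ω = 2870.0000×37/60 = 1769.8333 rpm, dir flips to −; running = −1769.8333
Stage 2 [31T→72T]: ω = 1769.8333×31/72 = 762.0116 rpm, dir flips to +; running = +762.0116
Stage 3 [77T→83T]: ω = 762.0116×77/83 = 706.9264 rpm, dir flips to −; running = −706.9264
Stage 4 [83T→50T]: ω = 706.9264×83/50 = 1173.4978 rpm, dir flips to +; running = +1173.4978

+1173.4978 rpm (same as input, |ω| = 1173.4978 rpm)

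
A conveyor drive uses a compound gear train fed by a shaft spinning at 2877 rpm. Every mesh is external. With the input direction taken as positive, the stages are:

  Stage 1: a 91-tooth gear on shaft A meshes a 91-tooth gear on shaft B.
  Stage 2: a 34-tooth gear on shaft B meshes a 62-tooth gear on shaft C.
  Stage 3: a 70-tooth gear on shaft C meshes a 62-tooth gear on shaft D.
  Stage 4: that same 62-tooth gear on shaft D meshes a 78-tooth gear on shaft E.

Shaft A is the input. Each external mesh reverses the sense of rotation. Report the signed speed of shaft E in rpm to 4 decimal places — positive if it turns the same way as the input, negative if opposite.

Stage 1 [91T→91T]: ω = 2877.0000×91/91 = 2877.0000 rpm, dir flips to −; running = −2877.0000
Stage 2 [34T→62T]: ω = 2877.0000×34/62 = 1577.7097 rpm, dir flips to +; running = +1577.7097
Stage 3 [70T→62T]: ω = 1577.7097×70/62 = 1781.2851 rpm, dir flips to −; running = −1781.2851
Stage 4 [62T→78T]: ω = 1781.2851×62/78 = 1415.8933 rpm, dir flips to +; running = +1415.8933

+1415.8933 rpm (same as input, |ω| = 1415.8933 rpm)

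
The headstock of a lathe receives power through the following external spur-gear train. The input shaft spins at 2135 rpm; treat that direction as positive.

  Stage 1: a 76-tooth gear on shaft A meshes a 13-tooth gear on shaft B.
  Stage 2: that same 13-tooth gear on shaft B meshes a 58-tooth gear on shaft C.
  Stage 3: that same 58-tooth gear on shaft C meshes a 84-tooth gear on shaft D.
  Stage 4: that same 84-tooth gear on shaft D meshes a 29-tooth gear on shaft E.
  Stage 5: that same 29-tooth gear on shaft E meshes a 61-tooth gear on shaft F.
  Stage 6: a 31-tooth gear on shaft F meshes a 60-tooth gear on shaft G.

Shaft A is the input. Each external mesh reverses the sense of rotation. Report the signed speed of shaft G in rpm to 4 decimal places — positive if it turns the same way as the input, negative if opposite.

+1374.3333 rpm (same as input, |ω| = 1374.3333 rpm)

Stage 1 [76T→13T]: ω = 2135.0000×76/13 = 12481.5385 rpm, dir flips to −; running = −12481.5385
Stage 2 [13T→58T]: ω = 12481.5385×13/58 = 2797.5862 rpm, dir flips to +; running = +2797.5862
Stage 3 [58T→84T]: ω = 2797.5862×58/84 = 1931.6667 rpm, dir flips to −; running = −1931.6667
Stage 4 [84T→29T]: ω = 1931.6667×84/29 = 5595.1724 rpm, dir flips to +; running = +5595.1724
Stage 5 [29T→61T]: ω = 5595.1724×29/61 = 2660.0000 rpm, dir flips to −; running = −2660.0000
Stage 6 [31T→60T]: ω = 2660.0000×31/60 = 1374.3333 rpm, dir flips to +; running = +1374.3333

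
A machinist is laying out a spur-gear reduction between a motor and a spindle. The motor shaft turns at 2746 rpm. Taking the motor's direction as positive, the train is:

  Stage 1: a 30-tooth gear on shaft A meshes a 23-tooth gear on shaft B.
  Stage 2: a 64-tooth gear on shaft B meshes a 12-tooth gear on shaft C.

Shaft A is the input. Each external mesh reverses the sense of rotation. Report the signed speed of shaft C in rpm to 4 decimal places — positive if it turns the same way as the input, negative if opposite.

Stage 1 [30T→23T]: ω = 2746.0000×30/23 = 3581.7391 rpm, dir flips to −; running = −3581.7391
Stage 2 [64T→12T]: ω = 3581.7391×64/12 = 19102.6087 rpm, dir flips to +; running = +19102.6087

+19102.6087 rpm (same as input, |ω| = 19102.6087 rpm)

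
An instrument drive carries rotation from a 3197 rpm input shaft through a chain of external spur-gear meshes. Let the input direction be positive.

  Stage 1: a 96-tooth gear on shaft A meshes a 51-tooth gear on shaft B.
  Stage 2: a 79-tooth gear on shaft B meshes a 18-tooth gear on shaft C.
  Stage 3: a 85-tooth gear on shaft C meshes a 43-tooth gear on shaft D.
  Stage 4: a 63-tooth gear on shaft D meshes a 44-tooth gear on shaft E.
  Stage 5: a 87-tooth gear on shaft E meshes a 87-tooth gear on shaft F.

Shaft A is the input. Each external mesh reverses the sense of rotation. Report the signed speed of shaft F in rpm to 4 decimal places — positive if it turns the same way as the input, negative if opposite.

Stage 1 [96T→51T]: ω = 3197.0000×96/51 = 6017.8824 rpm, dir flips to −; running = −6017.8824
Stage 2 [79T→18T]: ω = 6017.8824×79/18 = 26411.8170 rpm, dir flips to +; running = +26411.8170
Stage 3 [85T→43T]: ω = 26411.8170×85/43 = 52209.4057 rpm, dir flips to −; running = −52209.4057
Stage 4 [63T→44T]: ω = 52209.4057×63/44 = 74754.3763 rpm, dir flips to +; running = +74754.3763
Stage 5 [87T→87T]: ω = 74754.3763×87/87 = 74754.3763 rpm, dir flips to −; running = −74754.3763

-74754.3763 rpm (opposite to input, |ω| = 74754.3763 rpm)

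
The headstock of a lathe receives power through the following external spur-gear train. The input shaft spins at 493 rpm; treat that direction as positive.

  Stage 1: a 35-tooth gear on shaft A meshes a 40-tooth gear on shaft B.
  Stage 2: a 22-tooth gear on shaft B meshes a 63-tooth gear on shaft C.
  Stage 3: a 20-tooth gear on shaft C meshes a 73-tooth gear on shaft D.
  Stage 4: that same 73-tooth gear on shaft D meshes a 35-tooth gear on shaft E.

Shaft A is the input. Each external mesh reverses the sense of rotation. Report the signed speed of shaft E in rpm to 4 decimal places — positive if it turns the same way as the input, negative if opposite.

Stage 1 [35T→40T]: ω = 493.0000×35/40 = 431.3750 rpm, dir flips to −; running = −431.3750
Stage 2 [22T→63T]: ω = 431.3750×22/63 = 150.6389 rpm, dir flips to +; running = +150.6389
Stage 3 [20T→73T]: ω = 150.6389×20/73 = 41.2709 rpm, dir flips to −; running = −41.2709
Stage 4 [73T→35T]: ω = 41.2709×73/35 = 86.0794 rpm, dir flips to +; running = +86.0794

+86.0794 rpm (same as input, |ω| = 86.0794 rpm)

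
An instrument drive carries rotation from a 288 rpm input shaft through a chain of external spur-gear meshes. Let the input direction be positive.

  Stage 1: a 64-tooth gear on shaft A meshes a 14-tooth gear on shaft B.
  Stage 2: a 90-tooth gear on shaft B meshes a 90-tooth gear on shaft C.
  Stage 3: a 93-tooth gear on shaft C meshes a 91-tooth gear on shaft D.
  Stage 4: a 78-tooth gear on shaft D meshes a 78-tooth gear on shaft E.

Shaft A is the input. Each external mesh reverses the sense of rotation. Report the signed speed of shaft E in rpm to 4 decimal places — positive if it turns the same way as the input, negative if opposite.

Stage 1 [64T→14T]: ω = 288.0000×64/14 = 1316.5714 rpm, dir flips to −; running = −1316.5714
Stage 2 [90T→90T]: ω = 1316.5714×90/90 = 1316.5714 rpm, dir flips to +; running = +1316.5714
Stage 3 [93T→91T]: ω = 1316.5714×93/91 = 1345.5071 rpm, dir flips to −; running = −1345.5071
Stage 4 [78T→78T]: ω = 1345.5071×78/78 = 1345.5071 rpm, dir flips to +; running = +1345.5071

+1345.5071 rpm (same as input, |ω| = 1345.5071 rpm)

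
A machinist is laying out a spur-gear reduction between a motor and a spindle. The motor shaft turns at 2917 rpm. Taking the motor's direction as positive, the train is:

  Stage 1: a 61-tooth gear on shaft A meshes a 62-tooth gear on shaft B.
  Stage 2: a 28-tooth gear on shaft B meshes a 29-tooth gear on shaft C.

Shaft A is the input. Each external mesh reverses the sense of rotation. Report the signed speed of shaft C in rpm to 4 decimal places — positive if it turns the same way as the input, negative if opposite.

Stage 1 [61T→62T]: ω = 2917.0000×61/62 = 2869.9516 rpm, dir flips to −; running = −2869.9516
Stage 2 [28T→29T]: ω = 2869.9516×28/29 = 2770.9878 rpm, dir flips to +; running = +2770.9878

+2770.9878 rpm (same as input, |ω| = 2770.9878 rpm)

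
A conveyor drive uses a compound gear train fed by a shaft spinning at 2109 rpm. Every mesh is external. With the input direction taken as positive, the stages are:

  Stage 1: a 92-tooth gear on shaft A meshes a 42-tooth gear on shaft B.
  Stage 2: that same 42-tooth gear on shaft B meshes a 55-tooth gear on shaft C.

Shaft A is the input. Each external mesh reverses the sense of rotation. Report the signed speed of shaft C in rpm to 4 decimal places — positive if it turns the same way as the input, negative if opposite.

Stage 1 [92T→42T]: ω = 2109.0000×92/42 = 4619.7143 rpm, dir flips to −; running = −4619.7143
Stage 2 [42T→55T]: ω = 4619.7143×42/55 = 3527.7818 rpm, dir flips to +; running = +3527.7818

+3527.7818 rpm (same as input, |ω| = 3527.7818 rpm)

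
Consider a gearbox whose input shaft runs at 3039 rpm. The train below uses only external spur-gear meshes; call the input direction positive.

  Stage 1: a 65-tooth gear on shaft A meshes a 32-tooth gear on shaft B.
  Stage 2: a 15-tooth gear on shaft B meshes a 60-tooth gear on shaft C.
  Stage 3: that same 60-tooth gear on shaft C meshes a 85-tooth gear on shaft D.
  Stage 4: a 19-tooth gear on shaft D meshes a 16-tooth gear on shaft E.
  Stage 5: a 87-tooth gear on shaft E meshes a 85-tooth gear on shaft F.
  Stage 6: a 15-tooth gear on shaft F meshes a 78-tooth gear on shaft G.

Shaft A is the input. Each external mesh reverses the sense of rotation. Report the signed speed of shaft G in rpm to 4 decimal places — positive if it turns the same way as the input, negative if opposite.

+254.6226 rpm (same as input, |ω| = 254.6226 rpm)

Stage 1 [65T→32T]: ω = 3039.0000×65/32 = 6172.9688 rpm, dir flips to −; running = −6172.9688
Stage 2 [15T→60T]: ω = 6172.9688×15/60 = 1543.2422 rpm, dir flips to +; running = +1543.2422
Stage 3 [60T→85T]: ω = 1543.2422×60/85 = 1089.3474 rpm, dir flips to −; running = −1089.3474
Stage 4 [19T→16T]: ω = 1089.3474×19/16 = 1293.6001 rpm, dir flips to +; running = +1293.6001
Stage 5 [87T→85T]: ω = 1293.6001×87/85 = 1324.0377 rpm, dir flips to −; running = −1324.0377
Stage 6 [15T→78T]: ω = 1324.0377×15/78 = 254.6226 rpm, dir flips to +; running = +254.6226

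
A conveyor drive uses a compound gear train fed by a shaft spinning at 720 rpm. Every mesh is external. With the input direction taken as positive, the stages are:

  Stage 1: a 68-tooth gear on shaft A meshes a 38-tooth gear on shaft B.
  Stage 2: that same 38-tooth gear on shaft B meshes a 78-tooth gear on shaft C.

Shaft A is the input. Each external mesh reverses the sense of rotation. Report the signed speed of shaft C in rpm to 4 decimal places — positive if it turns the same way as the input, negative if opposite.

+627.6923 rpm (same as input, |ω| = 627.6923 rpm)

Stage 1 [68T→38T]: ω = 720.0000×68/38 = 1288.4211 rpm, dir flips to −; running = −1288.4211
Stage 2 [38T→78T]: ω = 1288.4211×38/78 = 627.6923 rpm, dir flips to +; running = +627.6923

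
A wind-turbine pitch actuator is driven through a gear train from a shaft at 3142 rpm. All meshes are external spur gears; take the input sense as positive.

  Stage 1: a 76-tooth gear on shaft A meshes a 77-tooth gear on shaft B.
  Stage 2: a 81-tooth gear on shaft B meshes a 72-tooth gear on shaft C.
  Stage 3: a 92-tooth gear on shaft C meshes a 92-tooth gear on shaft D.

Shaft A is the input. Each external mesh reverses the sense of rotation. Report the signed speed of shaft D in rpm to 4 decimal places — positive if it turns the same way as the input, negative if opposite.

-3488.8442 rpm (opposite to input, |ω| = 3488.8442 rpm)

Stage 1 [76T→77T]: ω = 3142.0000×76/77 = 3101.1948 rpm, dir flips to −; running = −3101.1948
Stage 2 [81T→72T]: ω = 3101.1948×81/72 = 3488.8442 rpm, dir flips to +; running = +3488.8442
Stage 3 [92T→92T]: ω = 3488.8442×92/92 = 3488.8442 rpm, dir flips to −; running = −3488.8442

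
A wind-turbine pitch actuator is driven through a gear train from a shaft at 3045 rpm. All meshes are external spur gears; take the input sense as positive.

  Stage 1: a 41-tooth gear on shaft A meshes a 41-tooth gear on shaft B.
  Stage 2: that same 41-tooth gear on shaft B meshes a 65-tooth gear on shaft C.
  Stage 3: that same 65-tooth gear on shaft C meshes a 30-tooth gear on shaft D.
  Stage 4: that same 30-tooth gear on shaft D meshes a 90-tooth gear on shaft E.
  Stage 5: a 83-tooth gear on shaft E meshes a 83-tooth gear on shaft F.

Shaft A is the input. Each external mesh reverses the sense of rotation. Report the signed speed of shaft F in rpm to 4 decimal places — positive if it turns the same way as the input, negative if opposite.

-1387.1667 rpm (opposite to input, |ω| = 1387.1667 rpm)

Stage 1 [41T→41T]: ω = 3045.0000×41/41 = 3045.0000 rpm, dir flips to −; running = −3045.0000
Stage 2 [41T→65T]: ω = 3045.0000×41/65 = 1920.6923 rpm, dir flips to +; running = +1920.6923
Stage 3 [65T→30T]: ω = 1920.6923×65/30 = 4161.5000 rpm, dir flips to −; running = −4161.5000
Stage 4 [30T→90T]: ω = 4161.5000×30/90 = 1387.1667 rpm, dir flips to +; running = +1387.1667
Stage 5 [83T→83T]: ω = 1387.1667×83/83 = 1387.1667 rpm, dir flips to −; running = −1387.1667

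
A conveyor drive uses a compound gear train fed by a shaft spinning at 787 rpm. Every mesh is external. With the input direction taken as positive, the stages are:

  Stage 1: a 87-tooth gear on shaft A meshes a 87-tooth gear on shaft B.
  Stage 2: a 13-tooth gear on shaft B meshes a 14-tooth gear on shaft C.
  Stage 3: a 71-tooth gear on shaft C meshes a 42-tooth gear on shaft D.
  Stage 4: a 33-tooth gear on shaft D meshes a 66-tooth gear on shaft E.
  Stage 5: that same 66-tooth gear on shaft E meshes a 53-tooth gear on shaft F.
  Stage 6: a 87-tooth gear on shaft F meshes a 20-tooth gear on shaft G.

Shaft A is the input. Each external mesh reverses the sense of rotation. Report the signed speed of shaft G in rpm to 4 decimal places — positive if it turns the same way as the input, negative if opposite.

Stage 1 [87T→87T]: ω = 787.0000×87/87 = 787.0000 rpm, dir flips to −; running = −787.0000
Stage 2 [13T→14T]: ω = 787.0000×13/14 = 730.7857 rpm, dir flips to +; running = +730.7857
Stage 3 [71T→42T]: ω = 730.7857×71/42 = 1235.3759 rpm, dir flips to −; running = −1235.3759
Stage 4 [33T→66T]: ω = 1235.3759×33/66 = 617.6879 rpm, dir flips to +; running = +617.6879
Stage 5 [66T→53T]: ω = 617.6879×66/53 = 769.1963 rpm, dir flips to −; running = −769.1963
Stage 6 [87T→20T]: ω = 769.1963×87/20 = 3346.0038 rpm, dir flips to +; running = +3346.0038

+3346.0038 rpm (same as input, |ω| = 3346.0038 rpm)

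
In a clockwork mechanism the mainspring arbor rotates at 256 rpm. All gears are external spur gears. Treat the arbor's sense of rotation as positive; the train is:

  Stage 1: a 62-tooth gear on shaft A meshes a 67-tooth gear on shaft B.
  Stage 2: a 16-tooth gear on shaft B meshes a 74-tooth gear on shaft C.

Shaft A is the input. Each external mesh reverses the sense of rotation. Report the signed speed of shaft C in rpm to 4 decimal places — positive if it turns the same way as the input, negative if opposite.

Stage 1 [62T→67T]: ω = 256.0000×62/67 = 236.8955 rpm, dir flips to −; running = −236.8955
Stage 2 [16T→74T]: ω = 236.8955×16/74 = 51.2207 rpm, dir flips to +; running = +51.2207

+51.2207 rpm (same as input, |ω| = 51.2207 rpm)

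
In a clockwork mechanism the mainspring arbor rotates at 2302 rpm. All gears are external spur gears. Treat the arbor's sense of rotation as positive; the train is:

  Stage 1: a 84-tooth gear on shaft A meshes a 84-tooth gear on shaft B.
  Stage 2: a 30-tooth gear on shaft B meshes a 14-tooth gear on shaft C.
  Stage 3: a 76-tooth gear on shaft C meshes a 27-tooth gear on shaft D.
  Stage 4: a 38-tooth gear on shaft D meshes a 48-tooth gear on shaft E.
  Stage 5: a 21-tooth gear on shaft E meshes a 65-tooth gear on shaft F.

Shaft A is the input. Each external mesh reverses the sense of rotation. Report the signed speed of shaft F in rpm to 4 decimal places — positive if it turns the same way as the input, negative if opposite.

Stage 1 [84T→84T]: ω = 2302.0000×84/84 = 2302.0000 rpm, dir flips to −; running = −2302.0000
Stage 2 [30T→14T]: ω = 2302.0000×30/14 = 4932.8571 rpm, dir flips to +; running = +4932.8571
Stage 3 [76T→27T]: ω = 4932.8571×76/27 = 13885.0794 rpm, dir flips to −; running = −13885.0794
Stage 4 [38T→48T]: ω = 13885.0794×38/48 = 10992.3545 rpm, dir flips to +; running = +10992.3545
Stage 5 [21T→65T]: ω = 10992.3545×21/65 = 3551.3761 rpm, dir flips to −; running = −3551.3761

-3551.3761 rpm (opposite to input, |ω| = 3551.3761 rpm)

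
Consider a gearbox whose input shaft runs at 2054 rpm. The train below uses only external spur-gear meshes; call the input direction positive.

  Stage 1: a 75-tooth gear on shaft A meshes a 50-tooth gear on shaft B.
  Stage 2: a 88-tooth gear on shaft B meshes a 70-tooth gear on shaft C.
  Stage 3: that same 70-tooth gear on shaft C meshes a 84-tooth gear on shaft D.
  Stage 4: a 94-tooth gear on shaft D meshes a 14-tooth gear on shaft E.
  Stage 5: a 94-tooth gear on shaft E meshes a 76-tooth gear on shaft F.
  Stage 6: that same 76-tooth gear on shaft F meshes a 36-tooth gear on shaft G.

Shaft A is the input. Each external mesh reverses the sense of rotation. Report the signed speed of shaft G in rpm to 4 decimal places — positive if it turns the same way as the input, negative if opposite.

+56587.4671 rpm (same as input, |ω| = 56587.4671 rpm)

Stage 1 [75T→50T]: ω = 2054.0000×75/50 = 3081.0000 rpm, dir flips to −; running = −3081.0000
Stage 2 [88T→70T]: ω = 3081.0000×88/70 = 3873.2571 rpm, dir flips to +; running = +3873.2571
Stage 3 [70T→84T]: ω = 3873.2571×70/84 = 3227.7143 rpm, dir flips to −; running = −3227.7143
Stage 4 [94T→14T]: ω = 3227.7143×94/14 = 21671.7959 rpm, dir flips to +; running = +21671.7959
Stage 5 [94T→76T]: ω = 21671.7959×94/76 = 26804.5897 rpm, dir flips to −; running = −26804.5897
Stage 6 [76T→36T]: ω = 26804.5897×76/36 = 56587.4671 rpm, dir flips to +; running = +56587.4671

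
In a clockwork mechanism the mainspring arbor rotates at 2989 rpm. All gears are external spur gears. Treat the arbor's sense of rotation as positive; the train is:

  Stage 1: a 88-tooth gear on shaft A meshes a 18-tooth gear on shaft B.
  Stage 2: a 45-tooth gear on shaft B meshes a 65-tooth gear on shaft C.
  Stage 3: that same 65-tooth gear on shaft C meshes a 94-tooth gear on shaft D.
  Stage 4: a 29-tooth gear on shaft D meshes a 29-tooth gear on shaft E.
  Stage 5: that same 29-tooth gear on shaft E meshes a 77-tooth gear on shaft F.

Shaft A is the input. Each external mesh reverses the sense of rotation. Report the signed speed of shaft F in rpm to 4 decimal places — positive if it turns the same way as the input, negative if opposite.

Stage 1 [88T→18T]: ω = 2989.0000×88/18 = 14612.8889 rpm, dir flips to −; running = −14612.8889
Stage 2 [45T→65T]: ω = 14612.8889×45/65 = 10116.6154 rpm, dir flips to +; running = +10116.6154
Stage 3 [65T→94T]: ω = 10116.6154×65/94 = 6995.5319 rpm, dir flips to −; running = −6995.5319
Stage 4 [29T→29T]: ω = 6995.5319×29/29 = 6995.5319 rpm, dir flips to +; running = +6995.5319
Stage 5 [29T→77T]: ω = 6995.5319×29/77 = 2634.6809 rpm, dir flips to −; running = −2634.6809

-2634.6809 rpm (opposite to input, |ω| = 2634.6809 rpm)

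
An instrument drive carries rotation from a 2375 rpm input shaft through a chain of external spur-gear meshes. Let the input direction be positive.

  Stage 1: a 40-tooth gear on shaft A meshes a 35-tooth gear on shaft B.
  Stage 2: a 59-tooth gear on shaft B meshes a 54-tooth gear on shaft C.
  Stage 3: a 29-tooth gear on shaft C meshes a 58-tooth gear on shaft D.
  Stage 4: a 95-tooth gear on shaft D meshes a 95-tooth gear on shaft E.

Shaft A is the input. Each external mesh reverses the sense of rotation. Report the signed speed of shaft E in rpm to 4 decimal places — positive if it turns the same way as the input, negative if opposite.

Stage 1 [40T→35T]: ω = 2375.0000×40/35 = 2714.2857 rpm, dir flips to −; running = −2714.2857
Stage 2 [59T→54T]: ω = 2714.2857×59/54 = 2965.6085 rpm, dir flips to +; running = +2965.6085
Stage 3 [29T→58T]: ω = 2965.6085×29/58 = 1482.8042 rpm, dir flips to −; running = −1482.8042
Stage 4 [95T→95T]: ω = 1482.8042×95/95 = 1482.8042 rpm, dir flips to +; running = +1482.8042

+1482.8042 rpm (same as input, |ω| = 1482.8042 rpm)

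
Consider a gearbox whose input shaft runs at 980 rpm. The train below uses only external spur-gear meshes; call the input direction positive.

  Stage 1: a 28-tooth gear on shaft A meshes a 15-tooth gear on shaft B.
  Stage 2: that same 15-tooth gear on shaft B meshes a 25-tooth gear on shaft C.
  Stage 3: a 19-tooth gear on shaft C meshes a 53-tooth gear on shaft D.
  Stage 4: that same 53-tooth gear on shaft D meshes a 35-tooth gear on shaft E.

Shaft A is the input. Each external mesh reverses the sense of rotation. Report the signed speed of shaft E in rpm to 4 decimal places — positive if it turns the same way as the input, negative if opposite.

Stage 1 [28T→15T]: ω = 980.0000×28/15 = 1829.3333 rpm, dir flips to −; running = −1829.3333
Stage 2 [15T→25T]: ω = 1829.3333×15/25 = 1097.6000 rpm, dir flips to +; running = +1097.6000
Stage 3 [19T→53T]: ω = 1097.6000×19/53 = 393.4792 rpm, dir flips to −; running = −393.4792
Stage 4 [53T→35T]: ω = 393.4792×53/35 = 595.8400 rpm, dir flips to +; running = +595.8400

+595.8400 rpm (same as input, |ω| = 595.8400 rpm)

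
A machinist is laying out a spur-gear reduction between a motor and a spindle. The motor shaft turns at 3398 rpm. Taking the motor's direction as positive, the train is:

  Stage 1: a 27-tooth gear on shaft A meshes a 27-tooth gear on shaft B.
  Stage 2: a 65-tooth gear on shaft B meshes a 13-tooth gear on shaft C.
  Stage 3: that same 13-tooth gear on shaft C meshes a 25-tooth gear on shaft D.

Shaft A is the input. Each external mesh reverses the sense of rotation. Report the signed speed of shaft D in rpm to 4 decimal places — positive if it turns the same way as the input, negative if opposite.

Stage 1 [27T→27T]: ω = 3398.0000×27/27 = 3398.0000 rpm, dir flips to −; running = −3398.0000
Stage 2 [65T→13T]: ω = 3398.0000×65/13 = 16990.0000 rpm, dir flips to +; running = +16990.0000
Stage 3 [13T→25T]: ω = 16990.0000×13/25 = 8834.8000 rpm, dir flips to −; running = −8834.8000

-8834.8000 rpm (opposite to input, |ω| = 8834.8000 rpm)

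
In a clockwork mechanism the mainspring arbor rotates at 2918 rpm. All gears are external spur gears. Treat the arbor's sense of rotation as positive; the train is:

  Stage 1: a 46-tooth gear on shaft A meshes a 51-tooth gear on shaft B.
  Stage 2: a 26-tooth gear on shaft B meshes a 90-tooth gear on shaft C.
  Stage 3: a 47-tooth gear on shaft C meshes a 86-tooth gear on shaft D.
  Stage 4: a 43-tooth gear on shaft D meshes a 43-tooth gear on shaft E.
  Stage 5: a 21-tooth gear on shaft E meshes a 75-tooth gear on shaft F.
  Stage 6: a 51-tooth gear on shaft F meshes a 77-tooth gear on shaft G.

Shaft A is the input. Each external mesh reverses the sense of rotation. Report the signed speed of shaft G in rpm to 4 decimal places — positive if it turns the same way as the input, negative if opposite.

+77.0621 rpm (same as input, |ω| = 77.0621 rpm)

Stage 1 [46T→51T]: ω = 2918.0000×46/51 = 2631.9216 rpm, dir flips to −; running = −2631.9216
Stage 2 [26T→90T]: ω = 2631.9216×26/90 = 760.3329 rpm, dir flips to +; running = +760.3329
Stage 3 [47T→86T]: ω = 760.3329×47/86 = 415.5308 rpm, dir flips to −; running = −415.5308
Stage 4 [43T→43T]: ω = 415.5308×43/43 = 415.5308 rpm, dir flips to +; running = +415.5308
Stage 5 [21T→75T]: ω = 415.5308×21/75 = 116.3486 rpm, dir flips to −; running = −116.3486
Stage 6 [51T→77T]: ω = 116.3486×51/77 = 77.0621 rpm, dir flips to +; running = +77.0621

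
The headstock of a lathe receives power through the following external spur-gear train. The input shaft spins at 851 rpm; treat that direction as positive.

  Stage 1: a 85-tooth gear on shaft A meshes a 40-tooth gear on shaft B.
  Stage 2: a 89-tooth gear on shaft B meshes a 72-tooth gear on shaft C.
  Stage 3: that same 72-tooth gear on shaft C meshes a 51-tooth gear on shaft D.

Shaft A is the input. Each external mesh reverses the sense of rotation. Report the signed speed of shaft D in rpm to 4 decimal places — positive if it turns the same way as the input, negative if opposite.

-3155.7917 rpm (opposite to input, |ω| = 3155.7917 rpm)

Stage 1 [85T→40T]: ω = 851.0000×85/40 = 1808.3750 rpm, dir flips to −; running = −1808.3750
Stage 2 [89T→72T]: ω = 1808.3750×89/72 = 2235.3524 rpm, dir flips to +; running = +2235.3524
Stage 3 [72T→51T]: ω = 2235.3524×72/51 = 3155.7917 rpm, dir flips to −; running = −3155.7917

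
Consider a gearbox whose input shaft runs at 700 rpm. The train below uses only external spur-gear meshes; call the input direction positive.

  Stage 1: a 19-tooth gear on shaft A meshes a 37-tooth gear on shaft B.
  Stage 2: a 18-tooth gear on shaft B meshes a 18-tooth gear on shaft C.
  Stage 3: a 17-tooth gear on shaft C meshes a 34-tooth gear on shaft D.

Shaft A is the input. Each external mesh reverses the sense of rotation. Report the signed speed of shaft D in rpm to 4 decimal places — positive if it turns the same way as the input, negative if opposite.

Stage 1 [19T→37T]: ω = 700.0000×19/37 = 359.4595 rpm, dir flips to −; running = −359.4595
Stage 2 [18T→18T]: ω = 359.4595×18/18 = 359.4595 rpm, dir flips to +; running = +359.4595
Stage 3 [17T→34T]: ω = 359.4595×17/34 = 179.7297 rpm, dir flips to −; running = −179.7297

-179.7297 rpm (opposite to input, |ω| = 179.7297 rpm)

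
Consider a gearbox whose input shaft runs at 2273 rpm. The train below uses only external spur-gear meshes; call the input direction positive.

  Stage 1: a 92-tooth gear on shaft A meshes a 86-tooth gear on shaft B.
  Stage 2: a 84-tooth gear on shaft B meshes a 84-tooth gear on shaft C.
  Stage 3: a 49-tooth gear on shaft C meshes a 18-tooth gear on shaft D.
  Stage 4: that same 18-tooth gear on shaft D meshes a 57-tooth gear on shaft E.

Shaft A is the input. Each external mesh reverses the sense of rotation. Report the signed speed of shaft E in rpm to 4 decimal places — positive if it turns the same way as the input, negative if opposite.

+2090.3068 rpm (same as input, |ω| = 2090.3068 rpm)

Stage 1 [92T→86T]: ω = 2273.0000×92/86 = 2431.5814 rpm, dir flips to −; running = −2431.5814
Stage 2 [84T→84T]: ω = 2431.5814×84/84 = 2431.5814 rpm, dir flips to +; running = +2431.5814
Stage 3 [49T→18T]: ω = 2431.5814×49/18 = 6619.3049 rpm, dir flips to −; running = −6619.3049
Stage 4 [18T→57T]: ω = 6619.3049×18/57 = 2090.3068 rpm, dir flips to +; running = +2090.3068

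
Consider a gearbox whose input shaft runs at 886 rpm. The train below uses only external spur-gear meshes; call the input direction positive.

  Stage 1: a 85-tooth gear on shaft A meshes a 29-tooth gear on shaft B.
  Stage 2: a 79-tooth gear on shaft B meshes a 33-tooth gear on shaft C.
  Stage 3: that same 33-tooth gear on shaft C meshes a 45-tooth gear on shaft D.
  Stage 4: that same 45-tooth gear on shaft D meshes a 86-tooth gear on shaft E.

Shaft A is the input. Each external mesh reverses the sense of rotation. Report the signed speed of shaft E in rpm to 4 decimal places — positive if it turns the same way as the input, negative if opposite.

+2385.5213 rpm (same as input, |ω| = 2385.5213 rpm)

Stage 1 [85T→29T]: ω = 886.0000×85/29 = 2596.8966 rpm, dir flips to −; running = −2596.8966
Stage 2 [79T→33T]: ω = 2596.8966×79/33 = 6216.8130 rpm, dir flips to +; running = +6216.8130
Stage 3 [33T→45T]: ω = 6216.8130×33/45 = 4558.9962 rpm, dir flips to −; running = −4558.9962
Stage 4 [45T→86T]: ω = 4558.9962×45/86 = 2385.5213 rpm, dir flips to +; running = +2385.5213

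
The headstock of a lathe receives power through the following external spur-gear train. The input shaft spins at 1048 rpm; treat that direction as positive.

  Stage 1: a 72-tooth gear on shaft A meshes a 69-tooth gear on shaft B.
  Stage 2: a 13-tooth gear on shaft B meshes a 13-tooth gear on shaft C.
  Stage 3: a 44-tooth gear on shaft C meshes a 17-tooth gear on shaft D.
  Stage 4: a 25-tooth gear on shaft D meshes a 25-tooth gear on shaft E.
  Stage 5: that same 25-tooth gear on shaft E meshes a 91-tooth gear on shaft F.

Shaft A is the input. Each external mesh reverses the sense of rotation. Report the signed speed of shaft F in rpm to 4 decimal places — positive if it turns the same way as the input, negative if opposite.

Stage 1 [72T→69T]: ω = 1048.0000×72/69 = 1093.5652 rpm, dir flips to −; running = −1093.5652
Stage 2 [13T→13T]: ω = 1093.5652×13/13 = 1093.5652 rpm, dir flips to +; running = +1093.5652
Stage 3 [44T→17T]: ω = 1093.5652×44/17 = 2830.4041 rpm, dir flips to −; running = −2830.4041
Stage 4 [25T→25T]: ω = 2830.4041×25/25 = 2830.4041 rpm, dir flips to +; running = +2830.4041
Stage 5 [25T→91T]: ω = 2830.4041×25/91 = 777.5835 rpm, dir flips to −; running = −777.5835

-777.5835 rpm (opposite to input, |ω| = 777.5835 rpm)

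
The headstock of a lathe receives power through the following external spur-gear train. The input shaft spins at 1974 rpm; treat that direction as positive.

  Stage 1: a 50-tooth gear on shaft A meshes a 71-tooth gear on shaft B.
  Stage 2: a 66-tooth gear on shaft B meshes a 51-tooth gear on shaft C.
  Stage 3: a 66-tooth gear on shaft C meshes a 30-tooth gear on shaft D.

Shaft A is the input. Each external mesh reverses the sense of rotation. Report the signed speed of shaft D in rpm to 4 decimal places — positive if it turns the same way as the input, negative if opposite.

-3957.8128 rpm (opposite to input, |ω| = 3957.8128 rpm)

Stage 1 [50T→71T]: ω = 1974.0000×50/71 = 1390.1408 rpm, dir flips to −; running = −1390.1408
Stage 2 [66T→51T]: ω = 1390.1408×66/51 = 1799.0058 rpm, dir flips to +; running = +1799.0058
Stage 3 [66T→30T]: ω = 1799.0058×66/30 = 3957.8128 rpm, dir flips to −; running = −3957.8128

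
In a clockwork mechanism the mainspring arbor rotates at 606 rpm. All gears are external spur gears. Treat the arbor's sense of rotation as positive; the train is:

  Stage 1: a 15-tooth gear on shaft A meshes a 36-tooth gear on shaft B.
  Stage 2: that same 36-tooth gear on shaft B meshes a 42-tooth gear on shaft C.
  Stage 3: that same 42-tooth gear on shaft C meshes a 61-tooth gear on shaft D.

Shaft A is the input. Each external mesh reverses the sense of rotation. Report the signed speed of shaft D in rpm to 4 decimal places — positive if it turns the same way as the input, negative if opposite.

-149.0164 rpm (opposite to input, |ω| = 149.0164 rpm)

Stage 1 [15T→36T]: ω = 606.0000×15/36 = 252.5000 rpm, dir flips to −; running = −252.5000
Stage 2 [36T→42T]: ω = 252.5000×36/42 = 216.4286 rpm, dir flips to +; running = +216.4286
Stage 3 [42T→61T]: ω = 216.4286×42/61 = 149.0164 rpm, dir flips to −; running = −149.0164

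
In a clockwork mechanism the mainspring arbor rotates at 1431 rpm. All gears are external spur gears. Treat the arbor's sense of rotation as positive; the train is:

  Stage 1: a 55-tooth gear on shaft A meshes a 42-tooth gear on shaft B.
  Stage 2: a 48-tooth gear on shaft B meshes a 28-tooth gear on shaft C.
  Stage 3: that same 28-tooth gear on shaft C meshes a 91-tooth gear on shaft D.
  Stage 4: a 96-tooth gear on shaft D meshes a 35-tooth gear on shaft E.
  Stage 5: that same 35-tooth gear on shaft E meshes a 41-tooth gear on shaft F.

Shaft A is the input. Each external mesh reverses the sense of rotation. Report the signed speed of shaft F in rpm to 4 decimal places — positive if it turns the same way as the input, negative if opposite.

-2314.4098 rpm (opposite to input, |ω| = 2314.4098 rpm)

Stage 1 [55T→42T]: ω = 1431.0000×55/42 = 1873.9286 rpm, dir flips to −; running = −1873.9286
Stage 2 [48T→28T]: ω = 1873.9286×48/28 = 3212.4490 rpm, dir flips to +; running = +3212.4490
Stage 3 [28T→91T]: ω = 3212.4490×28/91 = 988.4458 rpm, dir flips to −; running = −988.4458
Stage 4 [96T→35T]: ω = 988.4458×96/35 = 2711.1657 rpm, dir flips to +; running = +2711.1657
Stage 5 [35T→41T]: ω = 2711.1657×35/41 = 2314.4098 rpm, dir flips to −; running = −2314.4098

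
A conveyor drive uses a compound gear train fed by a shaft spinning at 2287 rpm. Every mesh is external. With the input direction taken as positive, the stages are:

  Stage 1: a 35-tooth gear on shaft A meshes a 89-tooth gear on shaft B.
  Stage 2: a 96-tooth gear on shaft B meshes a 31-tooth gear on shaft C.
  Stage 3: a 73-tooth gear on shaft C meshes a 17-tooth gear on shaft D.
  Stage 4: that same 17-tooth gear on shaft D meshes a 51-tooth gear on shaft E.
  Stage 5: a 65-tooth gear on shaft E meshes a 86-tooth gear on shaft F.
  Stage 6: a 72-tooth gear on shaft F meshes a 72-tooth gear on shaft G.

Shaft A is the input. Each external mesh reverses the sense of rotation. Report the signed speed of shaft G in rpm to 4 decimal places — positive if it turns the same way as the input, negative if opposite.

+3013.1540 rpm (same as input, |ω| = 3013.1540 rpm)

Stage 1 [35T→89T]: ω = 2287.0000×35/89 = 899.3820 rpm, dir flips to −; running = −899.3820
Stage 2 [96T→31T]: ω = 899.3820×96/31 = 2785.1830 rpm, dir flips to +; running = +2785.1830
Stage 3 [73T→17T]: ω = 2785.1830×73/17 = 11959.9036 rpm, dir flips to −; running = −11959.9036
Stage 4 [17T→51T]: ω = 11959.9036×17/51 = 3986.6345 rpm, dir flips to +; running = +3986.6345
Stage 5 [65T→86T]: ω = 3986.6345×65/86 = 3013.1540 rpm, dir flips to −; running = −3013.1540
Stage 6 [72T→72T]: ω = 3013.1540×72/72 = 3013.1540 rpm, dir flips to +; running = +3013.1540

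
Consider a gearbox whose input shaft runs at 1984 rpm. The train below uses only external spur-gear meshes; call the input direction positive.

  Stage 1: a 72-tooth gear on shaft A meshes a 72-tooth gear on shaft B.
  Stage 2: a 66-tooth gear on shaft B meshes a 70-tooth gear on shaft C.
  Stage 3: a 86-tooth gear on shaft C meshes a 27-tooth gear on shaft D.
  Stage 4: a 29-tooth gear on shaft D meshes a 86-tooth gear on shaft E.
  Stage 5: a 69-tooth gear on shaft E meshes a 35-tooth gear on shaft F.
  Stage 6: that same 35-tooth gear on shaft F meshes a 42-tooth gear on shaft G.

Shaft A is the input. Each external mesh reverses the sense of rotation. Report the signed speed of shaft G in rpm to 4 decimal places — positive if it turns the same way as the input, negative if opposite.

Stage 1 [72T→72T]: ω = 1984.0000×72/72 = 1984.0000 rpm, dir flips to −; running = −1984.0000
Stage 2 [66T→70T]: ω = 1984.0000×66/70 = 1870.6286 rpm, dir flips to +; running = +1870.6286
Stage 3 [86T→27T]: ω = 1870.6286×86/27 = 5958.2984 rpm, dir flips to −; running = −5958.2984
Stage 4 [29T→86T]: ω = 5958.2984×29/86 = 2009.1937 rpm, dir flips to +; running = +2009.1937
Stage 5 [69T→35T]: ω = 2009.1937×69/35 = 3960.9818 rpm, dir flips to −; running = −3960.9818
Stage 6 [35T→42T]: ω = 3960.9818×35/42 = 3300.8181 rpm, dir flips to +; running = +3300.8181

+3300.8181 rpm (same as input, |ω| = 3300.8181 rpm)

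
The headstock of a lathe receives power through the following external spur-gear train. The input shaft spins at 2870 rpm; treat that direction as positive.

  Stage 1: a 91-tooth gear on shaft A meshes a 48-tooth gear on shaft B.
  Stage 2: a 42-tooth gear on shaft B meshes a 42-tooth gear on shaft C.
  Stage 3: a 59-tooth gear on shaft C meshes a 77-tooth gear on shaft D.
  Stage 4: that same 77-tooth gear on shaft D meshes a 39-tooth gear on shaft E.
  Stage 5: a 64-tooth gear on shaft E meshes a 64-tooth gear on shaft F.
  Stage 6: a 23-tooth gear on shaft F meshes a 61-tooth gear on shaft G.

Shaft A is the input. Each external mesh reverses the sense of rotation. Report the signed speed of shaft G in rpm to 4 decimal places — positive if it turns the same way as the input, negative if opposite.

Stage 1 [91T→48T]: ω = 2870.0000×91/48 = 5441.0417 rpm, dir flips to −; running = −5441.0417
Stage 2 [42T→42T]: ω = 5441.0417×42/42 = 5441.0417 rpm, dir flips to +; running = +5441.0417
Stage 3 [59T→77T]: ω = 5441.0417×59/77 = 4169.1098 rpm, dir flips to −; running = −4169.1098
Stage 4 [77T→39T]: ω = 4169.1098×77/39 = 8231.3194 rpm, dir flips to +; running = +8231.3194
Stage 5 [64T→64T]: ω = 8231.3194×64/64 = 8231.3194 rpm, dir flips to −; running = −8231.3194
Stage 6 [23T→61T]: ω = 8231.3194×23/61 = 3103.6122 rpm, dir flips to +; running = +3103.6122

+3103.6122 rpm (same as input, |ω| = 3103.6122 rpm)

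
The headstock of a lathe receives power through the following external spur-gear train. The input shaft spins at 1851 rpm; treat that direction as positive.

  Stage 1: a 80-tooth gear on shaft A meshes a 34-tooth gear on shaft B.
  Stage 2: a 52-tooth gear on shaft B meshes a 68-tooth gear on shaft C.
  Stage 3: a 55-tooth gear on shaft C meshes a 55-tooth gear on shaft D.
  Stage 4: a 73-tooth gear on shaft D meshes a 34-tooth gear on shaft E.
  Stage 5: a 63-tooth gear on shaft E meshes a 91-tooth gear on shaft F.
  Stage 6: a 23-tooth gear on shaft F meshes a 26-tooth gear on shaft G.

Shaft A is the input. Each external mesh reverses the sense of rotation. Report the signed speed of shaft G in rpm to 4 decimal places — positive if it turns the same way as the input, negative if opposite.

Stage 1 [80T→34T]: ω = 1851.0000×80/34 = 4355.2941 rpm, dir flips to −; running = −4355.2941
Stage 2 [52T→68T]: ω = 4355.2941×52/68 = 3330.5190 rpm, dir flips to +; running = +3330.5190
Stage 3 [55T→55T]: ω = 3330.5190×55/55 = 3330.5190 rpm, dir flips to −; running = −3330.5190
Stage 4 [73T→34T]: ω = 3330.5190×73/34 = 7150.8203 rpm, dir flips to +; running = +7150.8203
Stage 5 [63T→91T]: ω = 7150.8203×63/91 = 4950.5679 rpm, dir flips to −; running = −4950.5679
Stage 6 [23T→26T]: ω = 4950.5679×23/26 = 4379.3485 rpm, dir flips to +; running = +4379.3485

+4379.3485 rpm (same as input, |ω| = 4379.3485 rpm)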